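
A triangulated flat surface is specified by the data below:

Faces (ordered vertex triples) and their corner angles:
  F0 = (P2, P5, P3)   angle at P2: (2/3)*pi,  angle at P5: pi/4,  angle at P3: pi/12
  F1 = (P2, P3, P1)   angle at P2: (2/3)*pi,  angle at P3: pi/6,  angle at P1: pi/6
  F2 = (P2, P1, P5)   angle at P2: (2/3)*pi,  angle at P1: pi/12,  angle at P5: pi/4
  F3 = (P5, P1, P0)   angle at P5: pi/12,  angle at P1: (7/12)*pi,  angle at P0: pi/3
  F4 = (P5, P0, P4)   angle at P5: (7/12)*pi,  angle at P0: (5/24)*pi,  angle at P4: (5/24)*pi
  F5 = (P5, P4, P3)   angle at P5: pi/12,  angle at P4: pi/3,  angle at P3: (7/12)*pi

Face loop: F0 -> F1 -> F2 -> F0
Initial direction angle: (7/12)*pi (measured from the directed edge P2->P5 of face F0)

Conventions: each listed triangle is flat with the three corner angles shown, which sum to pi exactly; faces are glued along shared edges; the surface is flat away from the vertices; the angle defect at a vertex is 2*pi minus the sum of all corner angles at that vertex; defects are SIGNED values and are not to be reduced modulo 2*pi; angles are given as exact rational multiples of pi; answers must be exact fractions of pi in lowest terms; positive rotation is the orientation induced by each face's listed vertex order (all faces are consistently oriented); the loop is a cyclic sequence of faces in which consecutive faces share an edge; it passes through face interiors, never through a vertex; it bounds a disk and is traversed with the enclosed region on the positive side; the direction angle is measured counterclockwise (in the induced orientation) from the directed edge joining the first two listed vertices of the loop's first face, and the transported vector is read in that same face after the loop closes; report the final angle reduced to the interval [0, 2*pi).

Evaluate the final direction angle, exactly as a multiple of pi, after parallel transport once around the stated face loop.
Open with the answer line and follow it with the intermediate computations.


Answer: final direction angle = (7/12)*pi

enclosed vertex P2: corner angles sum to 2*pi, defect = 2*pi - 2*pi = 0
holonomy = initial angle + sum of enclosed defects (mod 2*pi), positive in the induced orientation
final angle = (7/12)*pi + 0 = (7/12)*pi (mod 2*pi)


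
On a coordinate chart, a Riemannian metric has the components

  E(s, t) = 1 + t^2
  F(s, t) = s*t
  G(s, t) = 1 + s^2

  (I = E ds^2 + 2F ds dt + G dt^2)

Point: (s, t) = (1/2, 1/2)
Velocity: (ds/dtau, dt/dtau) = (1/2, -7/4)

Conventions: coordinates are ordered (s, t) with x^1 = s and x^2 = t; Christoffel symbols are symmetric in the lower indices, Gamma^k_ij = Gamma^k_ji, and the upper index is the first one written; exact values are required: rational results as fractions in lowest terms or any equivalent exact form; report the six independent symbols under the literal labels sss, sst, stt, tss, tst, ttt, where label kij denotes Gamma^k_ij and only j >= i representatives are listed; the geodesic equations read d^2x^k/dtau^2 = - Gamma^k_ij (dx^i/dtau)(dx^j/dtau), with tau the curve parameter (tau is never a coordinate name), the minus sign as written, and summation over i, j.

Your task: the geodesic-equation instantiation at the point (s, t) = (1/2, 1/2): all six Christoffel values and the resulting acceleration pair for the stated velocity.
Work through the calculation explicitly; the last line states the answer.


E = 5/4, F = 1/4, G = 5/4 at the point
E_s = 0, E_t = 1, F_s = 1/2, F_t = 1/2, G_s = 1, G_t = 0
EG - F^2 = 3/2;  g^inv = (2/3) * [[5/4, -1/4], [-1/4, 5/4]]
first-kind symbols [ij,l] = (1/2)(d_i g_jl + d_j g_il - d_l g_ij): [ss,s] = E_s/2 = 0, [ss,t] = F_s - E_t/2 = 0, [st,s] = E_t/2 = 1/2, [st,t] = G_s/2 = 1/2, [tt,s] = F_t - G_s/2 = 0, [tt,t] = G_t/2 = 0
Gamma^s_ij = (G*[ij,s] - F*[ij,t])/(EG - F^2), Gamma^t_ij = (E*[ij,t] - F*[ij,s])/(EG - F^2)
Gamma_sss = 0, Gamma_sst = 1/3, Gamma_stt = 0, Gamma_tss = 0, Gamma_tst = 1/3, Gamma_ttt = 0
d^2s/dtau^2 = -(Gamma_sss*(1/2)^2 + 2*Gamma_sst*(1/2)*(-7/4) + Gamma_stt*(-7/4)^2) = 7/12
d^2t/dtau^2 = -(Gamma_tss*(1/2)^2 + 2*Gamma_tst*(1/2)*(-7/4) + Gamma_ttt*(-7/4)^2) = 7/12

Answer: Gamma_sss = 0, Gamma_sst = 1/3, Gamma_stt = 0, Gamma_tss = 0, Gamma_tst = 1/3, Gamma_ttt = 0; accelerations (d^2s/dtau^2, d^2t/dtau^2) = (7/12, 7/12)


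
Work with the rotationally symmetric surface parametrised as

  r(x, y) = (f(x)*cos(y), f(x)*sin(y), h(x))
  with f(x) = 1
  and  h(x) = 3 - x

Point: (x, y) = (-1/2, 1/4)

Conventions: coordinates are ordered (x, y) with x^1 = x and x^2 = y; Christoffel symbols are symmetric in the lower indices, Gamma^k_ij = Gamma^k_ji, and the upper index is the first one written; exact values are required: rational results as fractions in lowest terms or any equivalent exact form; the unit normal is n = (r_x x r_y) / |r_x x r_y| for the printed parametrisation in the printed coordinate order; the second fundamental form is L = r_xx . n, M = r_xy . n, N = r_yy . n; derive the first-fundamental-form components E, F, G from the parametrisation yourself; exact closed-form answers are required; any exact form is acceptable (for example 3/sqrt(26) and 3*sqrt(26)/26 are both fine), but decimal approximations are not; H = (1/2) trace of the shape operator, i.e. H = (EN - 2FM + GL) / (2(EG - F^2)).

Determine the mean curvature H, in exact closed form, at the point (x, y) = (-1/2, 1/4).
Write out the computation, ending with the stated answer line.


f = 1, f' = 0, f'' = 0, h' = -1, h'' = 0
E = 1, F = 0, G = 1; answer radicand W^2 = 1
unnormalised second-form numerators: l = 0, m = 0, n = -1; L = l/sqrt(1), and similarly M = m/sqrt(W^2), N = n/sqrt(W^2)
H = (E*n - 2*F*m + G*l) / (2*(EG - F^2)*sqrt(W^2)); E*n - 2*F*m + G*l = -1, EG - F^2 = 1, so H = (-1/2)/sqrt(1)

Answer: H = -1/2


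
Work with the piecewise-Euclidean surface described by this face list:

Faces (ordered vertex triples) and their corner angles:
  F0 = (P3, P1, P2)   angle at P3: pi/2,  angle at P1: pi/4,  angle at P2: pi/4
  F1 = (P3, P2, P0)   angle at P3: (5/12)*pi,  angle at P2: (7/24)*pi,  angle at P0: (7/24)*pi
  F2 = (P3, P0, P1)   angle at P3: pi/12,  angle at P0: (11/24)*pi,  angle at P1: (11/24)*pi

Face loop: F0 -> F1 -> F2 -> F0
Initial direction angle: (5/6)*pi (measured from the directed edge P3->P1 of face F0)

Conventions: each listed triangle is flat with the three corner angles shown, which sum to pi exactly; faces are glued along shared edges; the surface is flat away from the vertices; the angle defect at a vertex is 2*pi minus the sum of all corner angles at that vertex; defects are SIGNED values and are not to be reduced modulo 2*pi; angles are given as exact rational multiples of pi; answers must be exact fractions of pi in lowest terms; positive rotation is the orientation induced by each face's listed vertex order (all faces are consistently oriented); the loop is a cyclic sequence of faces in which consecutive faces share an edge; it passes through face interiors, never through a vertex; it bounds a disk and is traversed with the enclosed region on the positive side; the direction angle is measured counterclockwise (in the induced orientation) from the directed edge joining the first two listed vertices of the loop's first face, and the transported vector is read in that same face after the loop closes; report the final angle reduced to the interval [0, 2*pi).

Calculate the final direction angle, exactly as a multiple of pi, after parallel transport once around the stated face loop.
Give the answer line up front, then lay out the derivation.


Answer: final direction angle = (11/6)*pi

enclosed vertex P3: corner angles sum to pi, defect = 2*pi - pi = pi
transport around the loop rotates by the sum of enclosed defects; add to the initial angle mod 2*pi
final angle = (5/6)*pi + pi = (11/6)*pi (mod 2*pi)


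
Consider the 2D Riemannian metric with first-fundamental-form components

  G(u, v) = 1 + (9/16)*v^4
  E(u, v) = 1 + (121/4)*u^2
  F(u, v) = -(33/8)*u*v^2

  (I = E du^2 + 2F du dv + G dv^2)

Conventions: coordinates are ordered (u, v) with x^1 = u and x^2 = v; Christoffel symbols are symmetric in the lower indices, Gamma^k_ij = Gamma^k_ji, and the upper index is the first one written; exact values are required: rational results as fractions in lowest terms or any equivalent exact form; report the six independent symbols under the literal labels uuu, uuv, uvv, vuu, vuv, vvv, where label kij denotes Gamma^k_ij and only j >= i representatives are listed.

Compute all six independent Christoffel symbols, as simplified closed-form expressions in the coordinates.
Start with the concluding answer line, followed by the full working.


Answer: Gamma_uuu = 484*u/(484*u^2 + 9*v^4 + 16), Gamma_uuv = 0, Gamma_uvv = -132*u*v/(484*u^2 + 9*v^4 + 16), Gamma_vuu = -66*v^2/(484*u^2 + 9*v^4 + 16), Gamma_vuv = 0, Gamma_vvv = 18*v^3/(484*u^2 + 9*v^4 + 16)

E = 1 + (121/4)*u^2; F = -(33/8)*u*v^2; G = 1 + (9/16)*v^4
Gamma^k_ij = (1/2) g^{kl} (d_i g_jl + d_j g_il - d_l g_ij), with g^inv = (1/(EG-F^2)) [[G, -F], [-F, E]]
first partials: E_u = (121/2)*u, E_v = 0, F_u = -(33/8)*v^2, F_v = -(33/4)*u*v, G_u = 0, G_v = (9/4)*v^3
D = EG - F^2 = 1 + (121/4)*u^2 + (9/16)*v^4
expanded: Gamma^u_uu = (G E_u - 2F F_u + F E_v)/(2D), Gamma^u_uv = (G E_v - F G_u)/(2D), Gamma^u_vv = (2G F_v - G G_u - F G_v)/(2D), Gamma^v_uu = (2E F_u - E E_v - F E_u)/(2D), Gamma^v_uv = (E G_u - F E_v)/(2D), Gamma^v_vv = (E G_v - 2F F_v + F G_u)/(2D); substitute and cancel common factors


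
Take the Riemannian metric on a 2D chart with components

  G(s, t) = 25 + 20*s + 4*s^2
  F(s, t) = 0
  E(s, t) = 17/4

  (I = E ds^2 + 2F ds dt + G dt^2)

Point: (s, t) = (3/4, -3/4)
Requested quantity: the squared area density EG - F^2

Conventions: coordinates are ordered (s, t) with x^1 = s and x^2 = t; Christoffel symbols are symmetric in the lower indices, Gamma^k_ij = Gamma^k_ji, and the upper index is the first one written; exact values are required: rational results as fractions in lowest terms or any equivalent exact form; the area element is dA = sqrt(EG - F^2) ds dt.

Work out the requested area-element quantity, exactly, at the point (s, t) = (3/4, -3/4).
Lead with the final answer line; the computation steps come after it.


Answer: EG - F^2 = 2873/16

E = 17/4, F = 0, G = 169/4; EG - F^2 = 2873/16


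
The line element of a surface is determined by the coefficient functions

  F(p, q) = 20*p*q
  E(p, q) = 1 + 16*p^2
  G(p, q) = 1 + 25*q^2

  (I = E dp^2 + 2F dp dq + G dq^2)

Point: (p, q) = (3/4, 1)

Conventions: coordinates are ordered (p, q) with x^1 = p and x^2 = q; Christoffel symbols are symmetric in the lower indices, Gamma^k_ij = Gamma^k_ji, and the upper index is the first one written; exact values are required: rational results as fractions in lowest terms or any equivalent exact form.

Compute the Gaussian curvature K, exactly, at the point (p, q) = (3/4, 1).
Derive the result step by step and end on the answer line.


E = 10, F = 15, G = 26, EG - F^2 = 35 at the point
E_p = 24, E_q = 0, F_p = 20, F_q = 15, G_p = 0, G_q = 50
E_qq = 0, F_pq = 20, G_pp = 0
K follows from Brioschi's formula, (det M1 - det M2)/(EG - F^2)^2.
M1 = [[-E_qq/2 + F_pq - G_pp/2, E_p/2, F_p - E_q/2], [F_q - G_p/2, E, F], [G_q/2, F, G]] = [[20, 12, 20], [15, 10, 15], [25, 15, 26]]; det M1 = 20
M2 = [[0, E_q/2, G_p/2], [E_q/2, E, F], [G_p/2, F, G]] = [[0, 0, 0], [0, 10, 15], [0, 15, 26]]; det M2 = 0
det M1 - det M2 = 20; K = 20 / (35)^2 = 4/245

Answer: K = 4/245


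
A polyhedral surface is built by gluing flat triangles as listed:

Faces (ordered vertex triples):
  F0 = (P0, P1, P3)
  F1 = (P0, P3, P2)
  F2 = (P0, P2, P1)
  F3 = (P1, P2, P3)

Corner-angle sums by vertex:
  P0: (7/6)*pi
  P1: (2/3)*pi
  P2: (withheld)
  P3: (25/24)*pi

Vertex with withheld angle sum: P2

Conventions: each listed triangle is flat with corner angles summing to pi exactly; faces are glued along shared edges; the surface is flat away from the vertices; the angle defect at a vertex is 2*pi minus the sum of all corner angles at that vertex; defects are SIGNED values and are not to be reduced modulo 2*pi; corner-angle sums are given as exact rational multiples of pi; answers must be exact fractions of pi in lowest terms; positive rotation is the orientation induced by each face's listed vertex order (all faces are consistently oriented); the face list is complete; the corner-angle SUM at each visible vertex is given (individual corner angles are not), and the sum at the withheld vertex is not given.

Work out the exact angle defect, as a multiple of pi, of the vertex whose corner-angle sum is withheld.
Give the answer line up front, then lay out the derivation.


Answer: defect(P2) = (7/8)*pi

V = 4, E = 6, F = 4; chi = V - E + F = 2
Gauss-Bonnet: total defect = 2*pi*chi = 4*pi; visible defects sum to (25/8)*pi


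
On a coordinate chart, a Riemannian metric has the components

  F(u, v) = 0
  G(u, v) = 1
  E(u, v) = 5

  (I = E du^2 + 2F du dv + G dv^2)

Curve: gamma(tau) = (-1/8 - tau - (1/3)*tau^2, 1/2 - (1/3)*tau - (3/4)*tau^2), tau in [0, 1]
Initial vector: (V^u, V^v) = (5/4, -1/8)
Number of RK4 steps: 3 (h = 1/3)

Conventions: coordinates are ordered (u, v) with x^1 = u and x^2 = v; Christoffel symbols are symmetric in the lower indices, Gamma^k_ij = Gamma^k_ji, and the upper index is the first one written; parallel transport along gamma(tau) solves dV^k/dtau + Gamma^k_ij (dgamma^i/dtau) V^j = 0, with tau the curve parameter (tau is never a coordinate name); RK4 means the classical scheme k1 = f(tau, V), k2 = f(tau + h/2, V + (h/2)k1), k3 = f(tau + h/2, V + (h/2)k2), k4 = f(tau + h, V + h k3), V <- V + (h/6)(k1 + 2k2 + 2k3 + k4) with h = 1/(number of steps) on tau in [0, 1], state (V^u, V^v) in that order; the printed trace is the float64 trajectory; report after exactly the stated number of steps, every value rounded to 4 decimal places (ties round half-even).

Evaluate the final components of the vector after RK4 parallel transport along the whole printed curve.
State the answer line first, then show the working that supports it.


Answer: V^u = 1.2500, V^v = -0.1250

gamma'(tau) = (-1 - (2/3)*tau, -1/3 - (3/2)*tau); f(tau, V)^k = -Gamma^k_ij(gamma(tau)) gamma'^i(tau) V^j; h = 1/3; intermediate values shown to 6 dp
curve data and Christoffel symbols at the stage parameters:
  tau = 0.000000: gamma = (-0.125000, 0.500000), gamma' = (-1.000000, -0.333333); Gamma_uuu = 0.000000, Gamma_uuv = 0.000000, Gamma_uvv = 0.000000, Gamma_vuu = 0.000000, Gamma_vuv = 0.000000, Gamma_vvv = 0.000000
  tau = 0.166667: gamma = (-0.300926, 0.423611), gamma' = (-1.111111, -0.583333); Gamma_uuu = 0.000000, Gamma_uuv = 0.000000, Gamma_uvv = 0.000000, Gamma_vuu = 0.000000, Gamma_vuv = 0.000000, Gamma_vvv = 0.000000
  tau = 0.333333: gamma = (-0.495370, 0.305556), gamma' = (-1.222222, -0.833333); Gamma_uuu = 0.000000, Gamma_uuv = 0.000000, Gamma_uvv = 0.000000, Gamma_vuu = 0.000000, Gamma_vuv = 0.000000, Gamma_vvv = 0.000000
  tau = 0.500000: gamma = (-0.708333, 0.145833), gamma' = (-1.333333, -1.083333); Gamma_uuu = 0.000000, Gamma_uuv = 0.000000, Gamma_uvv = 0.000000, Gamma_vuu = 0.000000, Gamma_vuv = 0.000000, Gamma_vvv = 0.000000
  tau = 0.666667: gamma = (-0.939815, -0.055556), gamma' = (-1.444444, -1.333333); Gamma_uuu = 0.000000, Gamma_uuv = 0.000000, Gamma_uvv = 0.000000, Gamma_vuu = 0.000000, Gamma_vuv = 0.000000, Gamma_vvv = 0.000000
  tau = 0.833333: gamma = (-1.189815, -0.298611), gamma' = (-1.555556, -1.583333); Gamma_uuu = 0.000000, Gamma_uuv = 0.000000, Gamma_uvv = 0.000000, Gamma_vuu = 0.000000, Gamma_vuv = 0.000000, Gamma_vvv = 0.000000
  tau = 1.000000: gamma = (-1.458333, -0.583333), gamma' = (-1.666667, -1.833333); Gamma_uuu = 0.000000, Gamma_uuv = 0.000000, Gamma_uvv = 0.000000, Gamma_vuu = 0.000000, Gamma_vuv = 0.000000, Gamma_vvv = 0.000000
step 0: V^u = 1.2500, V^v = -0.1250
step 1: k1 = (0.000000, 0.000000), k2 = (0.000000, 0.000000), k3 = (0.000000, 0.000000), k4 = (0.000000, 0.000000); V <- V + (h/6)(k1 + 2k2 + 2k3 + k4): V^u = 1.2500, V^v = -0.1250
step 2: k1 = (0.000000, 0.000000), k2 = (0.000000, 0.000000), k3 = (0.000000, 0.000000), k4 = (0.000000, 0.000000); V <- V + (h/6)(k1 + 2k2 + 2k3 + k4): V^u = 1.2500, V^v = -0.1250
step 3: k1 = (0.000000, 0.000000), k2 = (0.000000, 0.000000), k3 = (0.000000, 0.000000), k4 = (0.000000, 0.000000); V <- V + (h/6)(k1 + 2k2 + 2k3 + k4): V^u = 1.2500, V^v = -0.1250


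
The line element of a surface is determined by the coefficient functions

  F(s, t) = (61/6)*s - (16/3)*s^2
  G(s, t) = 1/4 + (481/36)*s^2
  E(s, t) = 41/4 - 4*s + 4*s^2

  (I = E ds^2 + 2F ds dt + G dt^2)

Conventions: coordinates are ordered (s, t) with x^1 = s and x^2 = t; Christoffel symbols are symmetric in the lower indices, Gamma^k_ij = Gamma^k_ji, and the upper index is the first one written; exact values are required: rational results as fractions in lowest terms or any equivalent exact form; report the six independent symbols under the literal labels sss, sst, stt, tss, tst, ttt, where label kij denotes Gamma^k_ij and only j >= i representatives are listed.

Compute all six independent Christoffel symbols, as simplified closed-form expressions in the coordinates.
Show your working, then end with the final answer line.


E = 41/4 - 4*s + 4*s^2; F = (61/6)*s - (16/3)*s^2; G = 1/4 + (481/36)*s^2
Gamma^k_ij = (1/2) g^{kl} (d_i g_jl + d_j g_il - d_l g_ij), with g^inv = (1/(EG-F^2)) [[G, -F], [-F, E]]
first partials: E_s = -4 + 8*s, E_t = 0, F_s = 61/6 - (32/3)*s, F_t = 0, G_s = (481/18)*s, G_t = 0
D = EG - F^2 = 41/16 - s + (4981/144)*s^2 + 55*s^3 + 25*s^4
expanded: Gamma^s_ss = (G E_s - 2F F_s + F E_t)/(2D), Gamma^s_st = (G E_t - F G_s)/(2D), Gamma^s_tt = (2G F_t - G G_s - F G_t)/(2D), Gamma^t_ss = (2E F_s - E E_t - F E_s)/(2D), Gamma^t_st = (E G_s - F E_t)/(2D), Gamma^t_tt = (E G_t - 2F F_t + F G_s)/(2D); substitute and cancel common factors

Answer: Gamma_sss = (-496*s^3 + 19576*s^2 - 14740*s - 72)/(3600*s^4 + 7920*s^3 + 4981*s^2 - 144*s + 369), Gamma_sst = (30784*s^3 - 58682*s^2)/(10800*s^4 + 23760*s^3 + 14943*s^2 - 432*s + 1107), Gamma_stt = (-231361*s^3 - 4329*s)/(32400*s^4 + 71280*s^3 + 44829*s^2 - 1296*s + 3321), Gamma_tss = (-3072*s^3 + 4608*s^2 - 18672*s + 15006)/(3600*s^4 + 7920*s^3 + 4981*s^2 - 144*s + 369), Gamma_tst = (7696*s^3 - 7696*s^2 + 19721*s)/(3600*s^4 + 7920*s^3 + 4981*s^2 - 144*s + 369), Gamma_ttt = (-30784*s^3 + 58682*s^2)/(10800*s^4 + 23760*s^3 + 14943*s^2 - 432*s + 1107)


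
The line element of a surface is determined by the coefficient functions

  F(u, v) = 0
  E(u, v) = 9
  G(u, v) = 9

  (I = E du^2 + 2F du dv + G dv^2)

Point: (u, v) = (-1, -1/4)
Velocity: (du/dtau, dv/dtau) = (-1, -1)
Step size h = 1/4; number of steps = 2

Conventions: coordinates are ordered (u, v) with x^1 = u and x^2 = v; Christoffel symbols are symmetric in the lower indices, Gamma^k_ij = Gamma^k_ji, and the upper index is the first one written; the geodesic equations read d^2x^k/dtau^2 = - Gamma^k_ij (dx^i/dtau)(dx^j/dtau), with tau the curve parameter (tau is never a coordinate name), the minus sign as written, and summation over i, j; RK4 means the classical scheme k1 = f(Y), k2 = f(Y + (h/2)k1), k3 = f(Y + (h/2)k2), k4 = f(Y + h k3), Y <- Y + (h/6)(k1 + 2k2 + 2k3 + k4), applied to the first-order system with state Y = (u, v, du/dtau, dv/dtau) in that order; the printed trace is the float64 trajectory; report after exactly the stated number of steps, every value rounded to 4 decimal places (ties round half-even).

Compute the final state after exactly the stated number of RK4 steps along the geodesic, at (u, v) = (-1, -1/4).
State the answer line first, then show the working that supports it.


Answer: u = -1.5000, v = -0.7500, du/dtau = -1.0000, dv/dtau = -1.0000

f(Y) = (du/dtau, dv/dtau, -Gamma^u_ij Y'^i Y'^j, -Gamma^v_ij Y'^i Y'^j) with the Gammas evaluated at the stage position; h = 0.250000; intermediate values shown to 6 dp
step 0: u = -1.0000, v = -0.2500, du/dtau = -1.0000, dv/dtau = -1.0000
step 1:
  k1: at (u, v) = (-1.000000, -0.250000), (du/dtau, dv/dtau) = (-1.000000, -1.000000); Gamma_uuu = 0.000000, Gamma_uuv = 0.000000, Gamma_uvv = 0.000000, Gamma_vuu = 0.000000, Gamma_vuv = 0.000000, Gamma_vvv = 0.000000; k1 = (-1.000000, -1.000000, 0.000000, 0.000000)
  k2: at (u, v) = (-1.125000, -0.375000), (du/dtau, dv/dtau) = (-1.000000, -1.000000); Gamma_uuu = 0.000000, Gamma_uuv = 0.000000, Gamma_uvv = 0.000000, Gamma_vuu = 0.000000, Gamma_vuv = 0.000000, Gamma_vvv = 0.000000; k2 = (-1.000000, -1.000000, 0.000000, 0.000000)
  k3: at (u, v) = (-1.125000, -0.375000), (du/dtau, dv/dtau) = (-1.000000, -1.000000); Gamma_uuu = 0.000000, Gamma_uuv = 0.000000, Gamma_uvv = 0.000000, Gamma_vuu = 0.000000, Gamma_vuv = 0.000000, Gamma_vvv = 0.000000; k3 = (-1.000000, -1.000000, 0.000000, 0.000000)
  k4: at (u, v) = (-1.250000, -0.500000), (du/dtau, dv/dtau) = (-1.000000, -1.000000); Gamma_uuu = 0.000000, Gamma_uuv = 0.000000, Gamma_uvv = 0.000000, Gamma_vuu = 0.000000, Gamma_vuv = 0.000000, Gamma_vvv = 0.000000; k4 = (-1.000000, -1.000000, 0.000000, 0.000000)
  Y <- Y + (h/6)(k1 + 2k2 + 2k3 + k4): u = -1.2500, v = -0.5000, du/dtau = -1.0000, dv/dtau = -1.0000
step 2:
  k1: at (u, v) = (-1.250000, -0.500000), (du/dtau, dv/dtau) = (-1.000000, -1.000000); Gamma_uuu = 0.000000, Gamma_uuv = 0.000000, Gamma_uvv = 0.000000, Gamma_vuu = 0.000000, Gamma_vuv = 0.000000, Gamma_vvv = 0.000000; k1 = (-1.000000, -1.000000, 0.000000, 0.000000)
  k2: at (u, v) = (-1.375000, -0.625000), (du/dtau, dv/dtau) = (-1.000000, -1.000000); Gamma_uuu = 0.000000, Gamma_uuv = 0.000000, Gamma_uvv = 0.000000, Gamma_vuu = 0.000000, Gamma_vuv = 0.000000, Gamma_vvv = 0.000000; k2 = (-1.000000, -1.000000, 0.000000, 0.000000)
  k3: at (u, v) = (-1.375000, -0.625000), (du/dtau, dv/dtau) = (-1.000000, -1.000000); Gamma_uuu = 0.000000, Gamma_uuv = 0.000000, Gamma_uvv = 0.000000, Gamma_vuu = 0.000000, Gamma_vuv = 0.000000, Gamma_vvv = 0.000000; k3 = (-1.000000, -1.000000, 0.000000, 0.000000)
  k4: at (u, v) = (-1.500000, -0.750000), (du/dtau, dv/dtau) = (-1.000000, -1.000000); Gamma_uuu = 0.000000, Gamma_uuv = 0.000000, Gamma_uvv = 0.000000, Gamma_vuu = 0.000000, Gamma_vuv = 0.000000, Gamma_vvv = 0.000000; k4 = (-1.000000, -1.000000, 0.000000, 0.000000)
  Y <- Y + (h/6)(k1 + 2k2 + 2k3 + k4): u = -1.5000, v = -0.7500, du/dtau = -1.0000, dv/dtau = -1.0000


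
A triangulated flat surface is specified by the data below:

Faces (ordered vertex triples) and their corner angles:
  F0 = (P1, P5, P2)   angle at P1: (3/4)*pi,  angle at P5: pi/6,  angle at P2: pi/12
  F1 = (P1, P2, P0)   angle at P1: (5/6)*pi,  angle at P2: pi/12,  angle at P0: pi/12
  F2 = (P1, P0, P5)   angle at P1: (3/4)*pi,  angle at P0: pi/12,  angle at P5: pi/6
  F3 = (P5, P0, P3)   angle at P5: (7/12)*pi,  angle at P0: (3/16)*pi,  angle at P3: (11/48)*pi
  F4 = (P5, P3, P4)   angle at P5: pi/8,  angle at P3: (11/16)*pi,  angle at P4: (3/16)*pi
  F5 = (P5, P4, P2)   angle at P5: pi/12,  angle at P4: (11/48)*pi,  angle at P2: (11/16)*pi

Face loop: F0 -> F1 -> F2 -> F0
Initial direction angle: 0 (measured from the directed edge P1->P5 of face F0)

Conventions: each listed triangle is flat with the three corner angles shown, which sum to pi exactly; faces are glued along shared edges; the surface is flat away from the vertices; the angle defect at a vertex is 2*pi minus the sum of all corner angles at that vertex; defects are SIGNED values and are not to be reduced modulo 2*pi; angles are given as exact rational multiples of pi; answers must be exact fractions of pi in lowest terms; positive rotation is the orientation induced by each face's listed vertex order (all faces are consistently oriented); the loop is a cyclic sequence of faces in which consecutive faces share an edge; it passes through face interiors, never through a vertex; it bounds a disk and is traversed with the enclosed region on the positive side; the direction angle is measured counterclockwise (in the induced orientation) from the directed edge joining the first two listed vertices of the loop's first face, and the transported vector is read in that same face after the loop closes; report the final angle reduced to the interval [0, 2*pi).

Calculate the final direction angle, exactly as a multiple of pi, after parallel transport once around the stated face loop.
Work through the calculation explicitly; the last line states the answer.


enclosed vertex P1: corner angles sum to (7/3)*pi, defect = 2*pi - (7/3)*pi = -pi/3
final direction = starting direction + enclosed defect total, reduced mod 2*pi (induced orientation)
final angle = 0 - pi/3 = (5/3)*pi (mod 2*pi)

Answer: final direction angle = (5/3)*pi


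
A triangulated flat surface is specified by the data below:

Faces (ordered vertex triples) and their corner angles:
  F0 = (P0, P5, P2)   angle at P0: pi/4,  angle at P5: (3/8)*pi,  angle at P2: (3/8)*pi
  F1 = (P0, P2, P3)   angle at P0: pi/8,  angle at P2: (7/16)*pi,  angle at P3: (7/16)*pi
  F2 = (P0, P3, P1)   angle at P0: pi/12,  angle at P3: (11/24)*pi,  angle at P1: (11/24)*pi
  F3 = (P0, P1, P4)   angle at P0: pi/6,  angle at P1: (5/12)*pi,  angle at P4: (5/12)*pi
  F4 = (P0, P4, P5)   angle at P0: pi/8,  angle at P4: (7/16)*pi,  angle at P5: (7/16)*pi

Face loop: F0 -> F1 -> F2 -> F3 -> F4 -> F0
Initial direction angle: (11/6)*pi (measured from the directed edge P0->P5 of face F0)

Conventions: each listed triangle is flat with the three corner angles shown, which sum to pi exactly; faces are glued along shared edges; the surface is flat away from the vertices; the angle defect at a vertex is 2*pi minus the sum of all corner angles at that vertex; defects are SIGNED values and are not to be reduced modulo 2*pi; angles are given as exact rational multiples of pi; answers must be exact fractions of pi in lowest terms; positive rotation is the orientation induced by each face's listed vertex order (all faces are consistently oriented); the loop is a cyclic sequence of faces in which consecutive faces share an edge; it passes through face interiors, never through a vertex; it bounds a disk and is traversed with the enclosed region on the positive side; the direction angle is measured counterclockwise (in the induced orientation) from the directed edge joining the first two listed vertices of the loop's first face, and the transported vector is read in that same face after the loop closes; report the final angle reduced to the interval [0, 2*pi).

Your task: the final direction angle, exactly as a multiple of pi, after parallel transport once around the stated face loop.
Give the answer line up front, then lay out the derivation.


Answer: final direction angle = (13/12)*pi

enclosed vertex P0: corner angles sum to (3/4)*pi, defect = 2*pi - (3/4)*pi = (5/4)*pi
holonomy = initial angle + sum of enclosed defects (mod 2*pi), positive in the induced orientation
final angle = (11/6)*pi + (5/4)*pi = (13/12)*pi (mod 2*pi)


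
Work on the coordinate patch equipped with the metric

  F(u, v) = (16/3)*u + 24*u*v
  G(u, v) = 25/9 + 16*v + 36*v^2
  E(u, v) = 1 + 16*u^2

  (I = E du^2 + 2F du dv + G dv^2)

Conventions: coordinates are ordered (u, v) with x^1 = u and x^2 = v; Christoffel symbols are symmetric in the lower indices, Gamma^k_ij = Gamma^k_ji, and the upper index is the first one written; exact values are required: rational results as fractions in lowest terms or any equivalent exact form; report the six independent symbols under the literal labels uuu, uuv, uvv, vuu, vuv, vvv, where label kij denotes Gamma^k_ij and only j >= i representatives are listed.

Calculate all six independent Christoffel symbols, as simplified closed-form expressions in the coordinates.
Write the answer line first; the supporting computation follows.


Answer: Gamma_uuu = 144*u/(144*u^2 + 324*v^2 + 144*v + 25), Gamma_uuv = 0, Gamma_uvv = 216*u/(144*u^2 + 324*v^2 + 144*v + 25), Gamma_vuu = (216*v + 48)/(144*u^2 + 324*v^2 + 144*v + 25), Gamma_vuv = 0, Gamma_vvv = (324*v + 72)/(144*u^2 + 324*v^2 + 144*v + 25)

E = 1 + 16*u^2; F = (16/3)*u + 24*u*v; G = 25/9 + 16*v + 36*v^2
Gamma^k_ij = (1/2) g^{kl} (d_i g_jl + d_j g_il - d_l g_ij), with g^inv = (1/(EG-F^2)) [[G, -F], [-F, E]]
first partials: E_u = 32*u, E_v = 0, F_u = 16/3 + 24*v, F_v = 24*u, G_u = 0, G_v = 16 + 72*v
D = EG - F^2 = 25/9 + 16*v + 36*v^2 + 16*u^2
expanded: Gamma^u_uu = (G E_u - 2F F_u + F E_v)/(2D), Gamma^u_uv = (G E_v - F G_u)/(2D), Gamma^u_vv = (2G F_v - G G_u - F G_v)/(2D), Gamma^v_uu = (2E F_u - E E_v - F E_u)/(2D), Gamma^v_uv = (E G_u - F E_v)/(2D), Gamma^v_vv = (E G_v - 2F F_v + F G_u)/(2D); substitute and cancel common factors


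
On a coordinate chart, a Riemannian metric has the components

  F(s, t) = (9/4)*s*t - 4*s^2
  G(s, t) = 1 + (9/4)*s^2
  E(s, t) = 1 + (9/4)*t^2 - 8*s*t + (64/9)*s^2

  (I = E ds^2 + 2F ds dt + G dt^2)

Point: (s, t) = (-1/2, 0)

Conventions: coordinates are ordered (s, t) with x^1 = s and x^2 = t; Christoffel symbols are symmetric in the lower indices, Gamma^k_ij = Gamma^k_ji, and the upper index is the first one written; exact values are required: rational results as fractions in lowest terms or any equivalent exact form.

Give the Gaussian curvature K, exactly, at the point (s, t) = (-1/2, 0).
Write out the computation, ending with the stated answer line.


E = 25/9, F = -1, G = 25/16, EG - F^2 = 481/144 at the point
E_s = -64/9, E_t = 4, F_s = 4, F_t = -9/8, G_s = -9/4, G_t = 0
E_tt = 9/2, F_st = 9/4, G_ss = 9/2
Compute both Brioschi determinants and normalise by (EG - F^2)^2.
M1 = [[-E_tt/2 + F_st - G_ss/2, E_s/2, F_s - E_t/2], [F_t - G_s/2, E, F], [G_t/2, F, G]] = [[-9/4, -32/9, 2], [0, 25/9, -1], [0, -1, 25/16]]; det M1 = -481/64
M2 = [[0, E_t/2, G_s/2], [E_t/2, E, F], [G_s/2, F, G]] = [[0, 2, -9/8], [2, 25/9, -1], [-9/8, -1, 25/16]]; det M2 = -337/64
det M1 - det M2 = -9/4; K = -9/4 / (481/144)^2 = -46656/231361

Answer: K = -46656/231361


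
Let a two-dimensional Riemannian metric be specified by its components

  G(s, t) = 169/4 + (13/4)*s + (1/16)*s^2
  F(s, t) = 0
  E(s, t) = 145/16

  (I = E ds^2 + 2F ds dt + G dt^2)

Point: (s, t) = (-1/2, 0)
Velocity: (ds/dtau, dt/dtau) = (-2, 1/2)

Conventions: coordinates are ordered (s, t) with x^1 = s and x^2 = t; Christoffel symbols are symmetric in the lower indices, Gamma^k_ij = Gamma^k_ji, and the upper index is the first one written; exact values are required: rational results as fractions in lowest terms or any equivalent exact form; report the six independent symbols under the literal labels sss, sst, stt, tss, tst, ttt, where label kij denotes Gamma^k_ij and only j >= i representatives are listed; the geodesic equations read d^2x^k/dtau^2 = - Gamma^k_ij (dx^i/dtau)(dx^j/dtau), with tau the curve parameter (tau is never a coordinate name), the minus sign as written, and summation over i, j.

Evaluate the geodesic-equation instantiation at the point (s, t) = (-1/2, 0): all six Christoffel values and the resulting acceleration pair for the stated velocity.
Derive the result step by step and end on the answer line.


E = 145/16, F = 0, G = 2601/64 at the point
E_s = 0, E_t = 0, F_s = 0, F_t = 0, G_s = 51/16, G_t = 0
EG - F^2 = 377145/1024;  g^inv = (1024/377145) * [[2601/64, 0], [0, 145/16]]
first-kind symbols [ij,l] = (1/2)(d_i g_jl + d_j g_il - d_l g_ij): [ss,s] = E_s/2 = 0, [ss,t] = F_s - E_t/2 = 0, [st,s] = E_t/2 = 0, [st,t] = G_s/2 = 51/32, [tt,s] = F_t - G_s/2 = -51/32, [tt,t] = G_t/2 = 0
Gamma^s_ij = (G*[ij,s] - F*[ij,t])/(EG - F^2), Gamma^t_ij = (E*[ij,t] - F*[ij,s])/(EG - F^2)
Gamma_sss = 0, Gamma_sst = 0, Gamma_stt = -51/290, Gamma_tss = 0, Gamma_tst = 2/51, Gamma_ttt = 0
d^2s/dtau^2 = -(Gamma_sss*(-2)^2 + 2*Gamma_sst*(-2)*(1/2) + Gamma_stt*(1/2)^2) = 51/1160
d^2t/dtau^2 = -(Gamma_tss*(-2)^2 + 2*Gamma_tst*(-2)*(1/2) + Gamma_ttt*(1/2)^2) = 4/51

Answer: Gamma_sss = 0, Gamma_sst = 0, Gamma_stt = -51/290, Gamma_tss = 0, Gamma_tst = 2/51, Gamma_ttt = 0; accelerations (d^2s/dtau^2, d^2t/dtau^2) = (51/1160, 4/51)


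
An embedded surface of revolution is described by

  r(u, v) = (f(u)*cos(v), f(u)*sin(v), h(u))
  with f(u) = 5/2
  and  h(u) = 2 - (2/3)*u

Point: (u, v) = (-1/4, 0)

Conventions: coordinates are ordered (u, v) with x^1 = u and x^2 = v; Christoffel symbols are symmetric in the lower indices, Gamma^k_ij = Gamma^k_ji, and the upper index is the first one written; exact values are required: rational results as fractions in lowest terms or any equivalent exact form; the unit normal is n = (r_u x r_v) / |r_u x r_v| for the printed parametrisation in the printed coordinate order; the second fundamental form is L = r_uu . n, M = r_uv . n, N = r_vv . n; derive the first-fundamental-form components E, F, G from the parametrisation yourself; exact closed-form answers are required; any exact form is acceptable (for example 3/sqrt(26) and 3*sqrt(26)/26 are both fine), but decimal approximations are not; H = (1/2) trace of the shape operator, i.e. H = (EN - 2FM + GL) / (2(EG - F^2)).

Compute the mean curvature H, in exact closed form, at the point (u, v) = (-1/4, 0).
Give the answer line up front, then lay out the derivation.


Answer: H = -1/5

f = 5/2, f' = 0, f'' = 0, h' = -2/3, h'' = 0
E = 4/9, F = 0, G = 25/4; answer radicand W^2 = 4/9
unnormalised second-form numerators: l = 0, m = 0, n = -5/3; L = l/sqrt(4/9), and similarly M = m/sqrt(W^2), N = n/sqrt(W^2)
H = (E*n - 2*F*m + G*l) / (2*(EG - F^2)*sqrt(W^2)); E*n - 2*F*m + G*l = -20/27, EG - F^2 = 25/9, so H = (-2/15)/sqrt(4/9)


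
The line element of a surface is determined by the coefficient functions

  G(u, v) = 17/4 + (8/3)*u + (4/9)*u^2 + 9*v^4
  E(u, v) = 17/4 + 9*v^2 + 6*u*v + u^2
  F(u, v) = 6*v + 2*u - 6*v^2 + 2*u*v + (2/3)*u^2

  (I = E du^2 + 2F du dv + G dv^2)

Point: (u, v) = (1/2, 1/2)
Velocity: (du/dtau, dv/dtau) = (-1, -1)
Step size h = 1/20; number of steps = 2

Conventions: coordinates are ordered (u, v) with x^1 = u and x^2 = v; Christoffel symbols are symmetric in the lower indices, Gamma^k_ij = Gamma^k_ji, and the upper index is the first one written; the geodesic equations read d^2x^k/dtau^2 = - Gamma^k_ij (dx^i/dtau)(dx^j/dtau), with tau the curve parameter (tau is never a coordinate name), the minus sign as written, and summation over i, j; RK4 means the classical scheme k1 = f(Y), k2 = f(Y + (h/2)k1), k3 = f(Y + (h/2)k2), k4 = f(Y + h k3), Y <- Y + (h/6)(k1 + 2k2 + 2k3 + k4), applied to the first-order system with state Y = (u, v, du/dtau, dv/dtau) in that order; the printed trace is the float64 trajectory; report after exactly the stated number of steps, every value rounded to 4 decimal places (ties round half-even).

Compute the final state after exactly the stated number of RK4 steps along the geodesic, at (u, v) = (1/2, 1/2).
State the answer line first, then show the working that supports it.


Answer: u = 0.3902, v = 0.4026, du/dtau = -1.2040, dv/dtau = -0.9436

f(Y) = (du/dtau, dv/dtau, -Gamma^u_ij Y'^i Y'^j, -Gamma^v_ij Y'^i Y'^j) with the Gammas evaluated at the stage position; h = 0.050000; intermediate values shown to 6 dp
step 0: u = 0.5000, v = 0.5000, du/dtau = -1.0000, dv/dtau = -1.0000
step 1:
  k1: at (u, v) = (0.500000, 0.500000), (du/dtau, dv/dtau) = (-1.000000, -1.000000); Gamma_uuu = 0.478524, Gamma_uuv = 0.784183, Gamma_uvv = -0.254883, Gamma_vuu = -0.615102, Gamma_vuv = -0.148266, Gamma_vvv = 0.488598; k1 = (-1.000000, -1.000000, -1.792007, 0.423036)
  k2: at (u, v) = (0.475000, 0.475000), (du/dtau, dv/dtau) = (-1.044800, -0.989424); Gamma_uuu = 0.467860, Gamma_uuv = 0.777960, Gamma_uvv = -0.199386, Gamma_vuu = -0.583144, Gamma_vuv = -0.136082, Gamma_vvv = 0.417574; k2 = (-1.044800, -0.989424, -1.923961, 0.509126)
  k3: at (u, v) = (0.473880, 0.475264), (du/dtau, dv/dtau) = (-1.048099, -0.987272); Gamma_uuu = 0.467535, Gamma_uuv = 0.777718, Gamma_uvv = -0.200236, Gamma_vuu = -0.582930, Gamma_vuv = -0.135625, Gamma_vvv = 0.418578; k3 = (-1.048099, -0.987272, -1.927922, 0.513044)
  k4: at (u, v) = (0.447595, 0.450636), (du/dtau, dv/dtau) = (-1.096396, -0.974348); Gamma_uuu = 0.452940, Gamma_uuv = 0.767610, Gamma_uvv = -0.142024, Gamma_vuu = -0.545738, Gamma_vuv = -0.119799, Gamma_vvv = 0.349197; k4 = (-1.096396, -0.974348, -2.049673, 0.580468)
  Y <- Y + (h/6)(k1 + 2k2 + 2k3 + k4): u = 0.4476, v = 0.4506, du/dtau = -1.0962, dv/dtau = -0.9746
step 2:
  k1: at (u, v) = (0.447648, 0.450602), (du/dtau, dv/dtau) = (-1.096212, -0.974601); Gamma_uuu = 0.452948, Gamma_uuv = 0.767617, Gamma_uvv = -0.141924, Gamma_vuu = -0.545722, Gamma_vuv = -0.119815, Gamma_vvv = 0.349084; k1 = (-1.096212, -0.974601, -2.049691, 0.580221)
  k2: at (u, v) = (0.420243, 0.426237), (du/dtau, dv/dtau) = (-1.147454, -0.960096); Gamma_uuu = 0.434505, Gamma_uuv = 0.753384, Gamma_uvv = -0.081163, Gamma_vuu = -0.503576, Gamma_vuv = -0.100446, Gamma_vvv = 0.281895; k2 = (-1.147454, -0.960096, -2.157233, 0.624503)
  k3: at (u, v) = (0.418962, 0.426600), (du/dtau, dv/dtau) = (-1.150143, -0.958989); Gamma_uuu = 0.434214, Gamma_uuv = 0.753140, Gamma_uvv = -0.082425, Gamma_vuu = -0.503475, Gamma_vuv = -0.099986, Gamma_vvv = 0.283215; k3 = (-1.150143, -0.958989, -2.159976, 0.626113)
  k4: at (u, v) = (0.390141, 0.402653), (du/dtau, dv/dtau) = (-1.204211, -0.943296); Gamma_uuu = 0.412117, Gamma_uuv = 0.734580, Gamma_uvv = -0.020252, Gamma_vuu = -0.456943, Gamma_vuv = -0.077197, Gamma_vvv = 0.219590; k4 = (-1.204211, -0.943296, -2.248458, 0.642612)
  Y <- Y + (h/6)(k1 + 2k2 + 2k3 + k4): u = 0.3902, v = 0.4026, du/dtau = -1.2040, dv/dtau = -0.9436


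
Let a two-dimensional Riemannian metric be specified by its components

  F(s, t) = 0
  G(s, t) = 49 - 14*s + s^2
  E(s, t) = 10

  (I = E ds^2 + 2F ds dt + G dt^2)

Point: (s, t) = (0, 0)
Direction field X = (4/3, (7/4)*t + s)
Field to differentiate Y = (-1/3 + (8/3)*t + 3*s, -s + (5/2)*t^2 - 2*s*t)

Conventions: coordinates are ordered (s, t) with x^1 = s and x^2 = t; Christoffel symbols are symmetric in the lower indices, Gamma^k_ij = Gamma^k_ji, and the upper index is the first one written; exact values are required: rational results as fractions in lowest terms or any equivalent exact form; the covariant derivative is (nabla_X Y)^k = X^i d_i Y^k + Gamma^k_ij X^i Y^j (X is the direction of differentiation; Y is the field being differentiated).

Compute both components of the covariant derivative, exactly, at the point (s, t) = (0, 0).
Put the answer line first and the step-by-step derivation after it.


Answer: (nabla_X Y)^s = 4, (nabla_X Y)^t = -4/3

E = 10, F = 0, G = 49 at the point
E_s = 0, E_t = 0, F_s = 0, F_t = 0, G_s = -14, G_t = 0
EG - F^2 = 490;  g^inv = (1/490) * [[49, 0], [0, 10]]
first-kind symbols [ij,l] = (1/2)(d_i g_jl + d_j g_il - d_l g_ij): [ss,s] = E_s/2 = 0, [ss,t] = F_s - E_t/2 = 0, [st,s] = E_t/2 = 0, [st,t] = G_s/2 = -7, [tt,s] = F_t - G_s/2 = 7, [tt,t] = G_t/2 = 0
Gamma^s_ij = (G*[ij,s] - F*[ij,t])/(EG - F^2), Gamma^t_ij = (E*[ij,t] - F*[ij,s])/(EG - F^2)
Gamma_sss = 0, Gamma_sst = 0, Gamma_stt = 7/10, Gamma_tss = 0, Gamma_tst = -1/7, Gamma_ttt = 0
X = (4/3, 0), Y = (-1/3, 0) at the point


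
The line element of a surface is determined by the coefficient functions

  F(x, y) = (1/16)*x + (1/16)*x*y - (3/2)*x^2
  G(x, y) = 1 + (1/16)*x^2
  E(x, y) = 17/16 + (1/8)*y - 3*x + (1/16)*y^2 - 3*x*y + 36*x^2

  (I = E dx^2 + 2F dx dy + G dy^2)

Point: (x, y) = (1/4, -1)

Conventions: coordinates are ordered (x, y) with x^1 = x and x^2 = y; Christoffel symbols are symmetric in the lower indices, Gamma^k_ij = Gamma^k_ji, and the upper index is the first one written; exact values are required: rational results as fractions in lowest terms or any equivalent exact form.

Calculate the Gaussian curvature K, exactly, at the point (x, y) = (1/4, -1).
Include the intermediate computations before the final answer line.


E = 13/4, F = -3/32, G = 257/256, EG - F^2 = 833/256 at the point
E_x = 18, E_y = -3/4, F_x = -3/4, F_y = 1/64, G_x = 1/32, G_y = 0
E_yy = 1/8, F_xy = 1/16, G_xx = 1/8
Compute both Brioschi determinants and normalise by (EG - F^2)^2.
M1 = [[-E_yy/2 + F_xy - G_xx/2, E_x/2, F_x - E_y/2], [F_y - G_x/2, E, F], [G_y/2, F, G]] = [[-1/16, 9, -3/8], [0, 13/4, -3/32], [0, -3/32, 257/256]]; det M1 = -833/4096
M2 = [[0, E_y/2, G_x/2], [E_y/2, E, F], [G_x/2, F, G]] = [[0, -3/8, 1/64], [-3/8, 13/4, -3/32], [1/64, -3/32, 257/256]]; det M2 = -577/4096
det M1 - det M2 = -1/16; K = -1/16 / (833/256)^2 = -4096/693889

Answer: K = -4096/693889


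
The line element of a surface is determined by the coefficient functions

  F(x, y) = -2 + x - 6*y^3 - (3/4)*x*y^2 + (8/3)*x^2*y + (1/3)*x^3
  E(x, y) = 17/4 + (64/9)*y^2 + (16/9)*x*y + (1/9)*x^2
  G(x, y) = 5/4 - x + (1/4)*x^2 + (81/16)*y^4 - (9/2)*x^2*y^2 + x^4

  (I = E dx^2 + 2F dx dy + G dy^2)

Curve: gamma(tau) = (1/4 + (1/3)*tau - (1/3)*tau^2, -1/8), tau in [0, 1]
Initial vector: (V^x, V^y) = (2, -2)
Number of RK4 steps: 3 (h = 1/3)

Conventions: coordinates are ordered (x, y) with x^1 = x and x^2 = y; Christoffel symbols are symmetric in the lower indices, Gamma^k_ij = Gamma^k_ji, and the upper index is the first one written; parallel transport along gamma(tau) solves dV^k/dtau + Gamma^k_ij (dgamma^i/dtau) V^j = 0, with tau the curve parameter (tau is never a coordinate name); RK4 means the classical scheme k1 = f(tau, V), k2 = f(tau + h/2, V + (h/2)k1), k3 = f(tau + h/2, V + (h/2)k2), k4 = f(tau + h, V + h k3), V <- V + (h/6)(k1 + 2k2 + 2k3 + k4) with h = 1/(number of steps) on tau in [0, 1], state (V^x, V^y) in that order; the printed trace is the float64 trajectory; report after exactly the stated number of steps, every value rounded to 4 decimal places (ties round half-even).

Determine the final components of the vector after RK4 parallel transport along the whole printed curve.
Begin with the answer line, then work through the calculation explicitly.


Answer: V^x = 2.0000, V^y = -2.0000

gamma'(tau) = (1/3 - (2/3)*tau, 0); f(tau, V)^k = -Gamma^k_ij(gamma(tau)) gamma'^i(tau) V^j; h = 1/3; intermediate values shown to 6 dp
curve data and Christoffel symbols at the stage parameters:
  tau = 0.000000: gamma = (0.250000, -0.125000), gamma' = (0.333333, 0.000000); Gamma_xxx = 2.035863, Gamma_xxy = -1.096823, Gamma_xyy = 0.299986, Gamma_yxx = 5.044861, Gamma_yxy = -2.312897, Gamma_yyy = 0.533669
  tau = 0.166667: gamma = (0.296296, -0.125000), gamma' = (0.222222, 0.000000); Gamma_xxx = 1.976275, Gamma_xxy = -1.017440, Gamma_xyy = 0.351345, Gamma_yxx = 5.003407, Gamma_yxy = -2.187923, Gamma_yyy = 0.646483
  tau = 0.333333: gamma = (0.324074, -0.125000), gamma' = (0.111111, 0.000000); Gamma_xxx = 1.936073, Gamma_xxy = -0.962397, Gamma_xyy = 0.383585, Gamma_yxx = 4.966516, Gamma_yxy = -2.091557, Gamma_yyy = 0.719073
  tau = 0.500000: gamma = (0.333333, -0.125000), gamma' = (0.000000, 0.000000); Gamma_xxx = 1.921674, Gamma_xxy = -0.942695, Gamma_xyy = 0.394419, Gamma_yxx = 4.951506, Gamma_yxy = -2.055433, Gamma_yyy = 0.743778
  tau = 0.666667: gamma = (0.324074, -0.125000), gamma' = (-0.111111, 0.000000); Gamma_xxx = 1.936073, Gamma_xxy = -0.962397, Gamma_xyy = 0.383585, Gamma_yxx = 4.966516, Gamma_yxy = -2.091557, Gamma_yyy = 0.719073
  tau = 0.833333: gamma = (0.296296, -0.125000), gamma' = (-0.222222, 0.000000); Gamma_xxx = 1.976275, Gamma_xxy = -1.017440, Gamma_xyy = 0.351345, Gamma_yxx = 5.003407, Gamma_yxy = -2.187923, Gamma_yyy = 0.646483
  tau = 1.000000: gamma = (0.250000, -0.125000), gamma' = (-0.333333, 0.000000); Gamma_xxx = 2.035863, Gamma_xxy = -1.096823, Gamma_xyy = 0.299986, Gamma_yxx = 5.044861, Gamma_yxy = -2.312897, Gamma_yyy = 0.533669
step 0: V^x = 2.0000, V^y = -2.0000
step 1: k1 = (-2.088457, -4.905172), k2 = (-1.362516, -3.206619), k3 = (-1.351645, -3.203503), k4 = (-0.661370, -1.567992); V <- V + (h/6)(k1 + 2k2 + 2k3 + k4): V^x = 1.5457, V^y = -3.0719
step 2: k1 = (-0.660984, -1.566833), k2 = (0.000000, 0.000000), k3 = (0.000000, 0.000000), k4 = (0.660984, 1.566833); V <- V + (h/6)(k1 + 2k2 + 2k3 + k4): V^x = 1.5457, V^y = -3.0719
step 3: k1 = (0.660984, 1.566833), k2 = (1.362688, 3.207642), k3 = (1.352219, 3.204714), k4 = (2.087336, 4.901904); V <- V + (h/6)(k1 + 2k2 + 2k3 + k4): V^x = 2.0000, V^y = -2.0000
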